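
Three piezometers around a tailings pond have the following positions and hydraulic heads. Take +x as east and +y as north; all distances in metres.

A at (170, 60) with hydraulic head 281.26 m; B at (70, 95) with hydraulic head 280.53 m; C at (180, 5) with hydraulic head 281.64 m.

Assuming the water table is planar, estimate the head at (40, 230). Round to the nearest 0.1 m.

Differences from A: to B (Δx, Δy, Δh) = (-100, 35, -0.73); to C = (10, -55, +0.38).
Determinant of the coordinate differences = (-100)·(-55) − 10·35 = 5150.
∂h/∂x = [(-0.73)·(-55) − (+0.38)·35] / 5150 = +0.005214
∂h/∂y = [(-100)·(+0.38) − 10·(-0.73)] / 5150 = -0.005961
h(40, 230) = 281.26 + (+0.005214)·(-130) + (-0.005961)·(170) = 281.26 -0.678 -1.013 = 279.569 m.

279.6 m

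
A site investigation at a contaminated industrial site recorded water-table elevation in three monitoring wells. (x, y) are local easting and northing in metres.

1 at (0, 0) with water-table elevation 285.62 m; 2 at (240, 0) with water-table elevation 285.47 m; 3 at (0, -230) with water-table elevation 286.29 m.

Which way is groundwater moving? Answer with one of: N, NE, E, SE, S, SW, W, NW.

∂h/∂x = (285.47 − 285.62) / (240 − 0) = -0.0006250
∂h/∂y = (286.29 − 285.62) / (-230 − 0) = -0.002913
Flow = −∇h = (+0.0006250 east, +0.002913 north), which points north.

N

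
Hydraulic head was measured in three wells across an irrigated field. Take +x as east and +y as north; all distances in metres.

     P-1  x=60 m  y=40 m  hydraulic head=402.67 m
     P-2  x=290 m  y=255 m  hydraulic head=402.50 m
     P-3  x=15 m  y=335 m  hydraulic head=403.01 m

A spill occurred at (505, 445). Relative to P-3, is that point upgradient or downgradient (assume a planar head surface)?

downgradient

With h = a·x + b·y + c and P-1 as origin, the differences give:
  230·a + 215·b = -0.17
  (-45)·a + 295·b = +0.34
Eliminate b (×295 and ×215, subtract): 77525·a = -123.250 → a = ∂h/∂x = -0.001590
Back-substitute: b = ∂h/∂y = +0.0009100.
Head at (505, 445) = 402.67 + (-0.001590)·(445) + (+0.0009100)·(405) = 402.33 m.
That is lower than the 403.01 m at P-3, so the point is downgradient.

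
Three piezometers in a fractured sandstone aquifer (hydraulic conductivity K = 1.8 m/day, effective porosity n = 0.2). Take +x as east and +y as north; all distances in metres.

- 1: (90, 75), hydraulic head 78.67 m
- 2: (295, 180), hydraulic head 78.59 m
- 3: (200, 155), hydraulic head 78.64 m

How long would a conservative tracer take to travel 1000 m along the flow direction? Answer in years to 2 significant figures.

With h = a·x + b·y + c and 1 as origin, the differences give:
  205·a + 105·b = -0.08
  110·a + 80·b = -0.03
Eliminate b (×80 and ×105, subtract): 4850·a = -3.250 → a = ∂h/∂x = -0.0006701
Back-substitute: b = ∂h/∂y = +0.0005464.
|∇h| = √(-0.0006701² + 0.0005464²) = 0.0008646
Seepage velocity v = K·i/n = 1.8 × 0.0008646 / 0.2 = 0.007781 m/day.
t = 1000 / 0.007781 = 1.285e+05 days = 352 years.

350 years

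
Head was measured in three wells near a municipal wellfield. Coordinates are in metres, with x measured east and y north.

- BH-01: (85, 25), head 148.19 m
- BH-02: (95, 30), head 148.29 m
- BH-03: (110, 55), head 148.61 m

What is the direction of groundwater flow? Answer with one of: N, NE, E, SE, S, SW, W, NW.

With h = a·x + b·y + c and BH-01 as origin, the differences give:
  10·a + 5·b = +0.10
  25·a + 30·b = +0.42
Eliminate b (×30 and ×5, subtract): 175·a = 0.900 → a = ∂h/∂x = +0.005143
Back-substitute: b = ∂h/∂y = +0.009714.
Flow = −∇h = (-0.005143 east, -0.009714 north), which points southwest.

SW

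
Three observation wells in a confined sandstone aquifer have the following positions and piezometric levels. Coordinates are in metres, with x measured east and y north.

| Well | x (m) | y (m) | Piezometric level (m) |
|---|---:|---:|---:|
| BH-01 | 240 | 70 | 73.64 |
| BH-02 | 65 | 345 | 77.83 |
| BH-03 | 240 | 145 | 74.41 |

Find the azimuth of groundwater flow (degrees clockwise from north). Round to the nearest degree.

143°

Taking BH-01 as reference: BH-02−BH-01 = (-175, 275, +4.19); BH-03−BH-01 = (0, 75, +0.77).
Determinant of the coordinate differences = (-175)·75 − 0·275 = -13125.
∂h/∂x = [(+4.19)·75 − (+0.77)·275] / -13125 = -0.007810
∂h/∂y = [(-175)·(+0.77) − 0·(+4.19)] / -13125 = +0.01027
Flow direction (−∇h) has components (+0.007810 E, -0.01027 N).
Azimuth = atan2(E, N) = atan2(+0.007810, -0.01027) = 142.7° ≈ 143°.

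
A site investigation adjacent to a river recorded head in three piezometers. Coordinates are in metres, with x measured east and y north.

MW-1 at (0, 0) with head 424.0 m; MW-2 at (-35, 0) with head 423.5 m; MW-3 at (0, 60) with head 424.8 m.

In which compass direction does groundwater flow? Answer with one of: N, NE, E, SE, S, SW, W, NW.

SW

∂h/∂x = (423.5 − 424.0) / (-35 − 0) = +0.01429
∂h/∂y = (424.8 − 424.0) / (60 − 0) = +0.01333
Flow = −∇h = (-0.01429 east, -0.01333 north), which points southwest.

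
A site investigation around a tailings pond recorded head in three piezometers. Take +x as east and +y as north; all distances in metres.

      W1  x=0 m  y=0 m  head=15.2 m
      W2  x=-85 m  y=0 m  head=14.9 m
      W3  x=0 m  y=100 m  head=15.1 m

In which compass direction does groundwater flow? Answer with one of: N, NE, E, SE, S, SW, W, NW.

∂h/∂x = (14.9 − 15.2) / (-85 − 0) = +0.003529
∂h/∂y = (15.1 − 15.2) / (100 − 0) = -0.0010000
Flow = −∇h = (-0.003529 east, +0.0010000 north), which points west.

W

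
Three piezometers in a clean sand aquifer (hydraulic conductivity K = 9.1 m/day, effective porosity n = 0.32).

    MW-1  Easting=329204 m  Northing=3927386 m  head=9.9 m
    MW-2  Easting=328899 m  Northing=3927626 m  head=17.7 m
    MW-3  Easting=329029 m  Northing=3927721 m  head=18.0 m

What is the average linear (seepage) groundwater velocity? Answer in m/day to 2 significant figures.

0.61 m/day

Taking MW-1 as reference: MW-2−MW-1 = (-305, 240, +7.8); MW-3−MW-1 = (-175, 335, +8.1).
Determinant of the coordinate differences = (-305)·335 − (-175)·240 = -60175.
∂h/∂x = [(+7.8)·335 − (+8.1)·240] / -60175 = -0.01112
∂h/∂y = [(-305)·(+8.1) − (-175)·(+7.8)] / -60175 = +0.01837
|∇h| = √(-0.01112² + 0.01837²) = 0.02147
Seepage velocity v = K·i/n = 9.1 × 0.02147 / 0.32 = 0.6106 m/day.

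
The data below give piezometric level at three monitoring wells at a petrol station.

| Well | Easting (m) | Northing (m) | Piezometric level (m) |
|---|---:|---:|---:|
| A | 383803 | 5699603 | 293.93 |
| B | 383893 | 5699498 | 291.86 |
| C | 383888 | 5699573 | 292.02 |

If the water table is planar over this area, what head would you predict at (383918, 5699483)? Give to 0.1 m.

Taking A as reference: B−A = (90, -105, -2.07); C−A = (85, -30, -1.91).
Solve a·Δx + b·Δy = Δh: det = 90·(-30) − 85·(-105) = 6225.
∂h/∂x = [(-2.07)·(-30) − (-1.91)·(-105)] / 6225 = -0.02224
∂h/∂y = [90·(-1.91) − 85·(-2.07)] / 6225 = +0.0006506
h(383918, 5699483) = 293.93 + (-0.02224)·(115) + (+0.0006506)·(-120) = 293.93 -2.558 -0.078 = 291.294 m.

291.3 m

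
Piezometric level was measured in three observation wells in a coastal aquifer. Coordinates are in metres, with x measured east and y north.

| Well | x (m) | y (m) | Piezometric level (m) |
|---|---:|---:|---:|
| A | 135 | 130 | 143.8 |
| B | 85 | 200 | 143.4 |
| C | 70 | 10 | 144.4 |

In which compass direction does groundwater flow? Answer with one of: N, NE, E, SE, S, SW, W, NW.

N

With h = a·x + b·y + c and A as origin, the differences give:
  (-50)·a + 70·b = -0.4
  (-65)·a + (-120)·b = +0.6
Eliminate b (×(-120) and ×70, subtract): 10550·a = 6.00 → a = ∂h/∂x = +0.0005687
Back-substitute: b = ∂h/∂y = -0.005308.
Flow = −∇h = (-0.0005687 east, +0.005308 north), which points north.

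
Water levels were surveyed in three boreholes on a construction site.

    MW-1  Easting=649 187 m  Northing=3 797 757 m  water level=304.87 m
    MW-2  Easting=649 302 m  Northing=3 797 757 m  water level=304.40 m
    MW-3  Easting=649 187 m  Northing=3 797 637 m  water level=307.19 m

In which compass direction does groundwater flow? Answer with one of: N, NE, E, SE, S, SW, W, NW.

N

∂h/∂x = (304.40 − 304.87) / (649302 − 649187) = -0.004087
∂h/∂y = (307.19 − 304.87) / (3797637 − 3797757) = -0.01933
Flow = −∇h = (+0.004087 east, +0.01933 north), which points north.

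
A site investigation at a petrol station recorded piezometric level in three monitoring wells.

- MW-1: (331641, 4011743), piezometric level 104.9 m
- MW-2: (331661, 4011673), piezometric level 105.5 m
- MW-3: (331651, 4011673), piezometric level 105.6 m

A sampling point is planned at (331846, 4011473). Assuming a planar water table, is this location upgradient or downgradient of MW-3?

upgradient

Taking MW-1 as reference: MW-2−MW-1 = (20, -70, +0.6); MW-3−MW-1 = (10, -70, +0.7).
Determinant of the coordinate differences = 20·(-70) − 10·(-70) = -700.
∂h/∂x = [(+0.6)·(-70) − (+0.7)·(-70)] / -700 = -0.010000
∂h/∂y = [20·(+0.7) − 10·(+0.6)] / -700 = -0.01143
Head at (331846, 4011473) = 104.9 + (-0.010000)·(205) + (-0.01143)·(-270) = 105.94 m.
That is higher than the 105.6 m at MW-3, so the point is upgradient.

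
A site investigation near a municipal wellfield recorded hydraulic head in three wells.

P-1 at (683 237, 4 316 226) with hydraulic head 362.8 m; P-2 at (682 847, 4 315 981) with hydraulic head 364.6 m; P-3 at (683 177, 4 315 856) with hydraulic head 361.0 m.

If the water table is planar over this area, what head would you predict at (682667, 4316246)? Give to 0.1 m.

Taking P-1 as reference: P-2−P-1 = (-390, -245, +1.8); P-3−P-1 = (-60, -370, -1.8).
Solve a·Δx + b·Δy = Δh: det = (-390)·(-370) − (-60)·(-245) = 129600.
∂h/∂x = [(+1.8)·(-370) − (-1.8)·(-245)] / 129600 = -0.008542
∂h/∂y = [(-390)·(-1.8) − (-60)·(+1.8)] / 129600 = +0.006250
h(682667, 4316246) = 362.8 + (-0.008542)·(-570) + (+0.006250)·(20) = 362.8 +4.869 +0.125 = 367.794 m.

367.8 m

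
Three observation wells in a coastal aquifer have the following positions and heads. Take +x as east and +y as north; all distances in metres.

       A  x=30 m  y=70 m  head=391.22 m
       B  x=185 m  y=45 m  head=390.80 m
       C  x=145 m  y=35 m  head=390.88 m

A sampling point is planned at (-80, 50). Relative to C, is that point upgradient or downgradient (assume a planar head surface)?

Differences from A: to B (Δx, Δy, Δh) = (155, -25, -0.42); to C = (115, -35, -0.34).
Determinant of the coordinate differences = 155·(-35) − 115·(-25) = -2550.
∂h/∂x = [(-0.42)·(-35) − (-0.34)·(-25)] / -2550 = -0.002431
∂h/∂y = [155·(-0.34) − 115·(-0.42)] / -2550 = +0.001725
Head at (-80, 50) = 391.22 + (-0.002431)·(-110) + (+0.001725)·(-20) = 391.45 m.
That is higher than the 390.88 m at C, so the point is upgradient.

upgradient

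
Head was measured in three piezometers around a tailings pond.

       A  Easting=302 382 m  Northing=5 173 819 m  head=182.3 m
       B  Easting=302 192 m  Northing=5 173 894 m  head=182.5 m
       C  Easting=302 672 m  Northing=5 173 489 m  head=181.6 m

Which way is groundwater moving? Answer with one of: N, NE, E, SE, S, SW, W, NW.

S

Differences from A: to B (Δx, Δy, Δh) = (-190, 75, +0.2); to C = (290, -330, -0.7).
Determinant of the coordinate differences = (-190)·(-330) − 290·75 = 40950.
∂h/∂x = [(+0.2)·(-330) − (-0.7)·75] / 40950 = -0.0003297
∂h/∂y = [(-190)·(-0.7) − 290·(+0.2)] / 40950 = +0.001832
Flow = −∇h = (+0.0003297 east, -0.001832 north), which points south.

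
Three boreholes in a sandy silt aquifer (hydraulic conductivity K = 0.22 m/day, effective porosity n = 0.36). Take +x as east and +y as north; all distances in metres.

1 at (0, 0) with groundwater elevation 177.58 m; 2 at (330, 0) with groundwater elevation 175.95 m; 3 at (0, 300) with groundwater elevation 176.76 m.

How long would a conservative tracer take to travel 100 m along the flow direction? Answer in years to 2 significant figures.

79 years

∂h/∂x = (175.95 − 177.58) / (330 − 0) = -0.004939
∂h/∂y = (176.76 − 177.58) / (300 − 0) = -0.002733
|∇h| = √(-0.004939² + -0.002733²) = 0.005645
Seepage velocity v = K·i/n = 0.22 × 0.005645 / 0.36 = 0.00345 m/day.
t = 100 / 0.00345 = 2.899e+04 days = 79.4 years.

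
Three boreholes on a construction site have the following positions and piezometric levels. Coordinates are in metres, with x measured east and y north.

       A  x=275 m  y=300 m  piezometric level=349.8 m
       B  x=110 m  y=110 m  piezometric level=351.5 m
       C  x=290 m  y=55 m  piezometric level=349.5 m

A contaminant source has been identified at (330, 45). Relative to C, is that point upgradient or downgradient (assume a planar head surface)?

Differences from A: to B (Δx, Δy, Δh) = (-165, -190, +1.7); to C = (15, -245, -0.3).
Determinant of the coordinate differences = (-165)·(-245) − 15·(-190) = 43275.
∂h/∂x = [(+1.7)·(-245) − (-0.3)·(-190)] / 43275 = -0.01094
∂h/∂y = [(-165)·(-0.3) − 15·(+1.7)] / 43275 = +0.0005546
Head at (330, 45) = 349.8 + (-0.01094)·(55) + (+0.0005546)·(-255) = 349.06 m.
That is lower than the 349.5 m at C, so the point is downgradient.

downgradient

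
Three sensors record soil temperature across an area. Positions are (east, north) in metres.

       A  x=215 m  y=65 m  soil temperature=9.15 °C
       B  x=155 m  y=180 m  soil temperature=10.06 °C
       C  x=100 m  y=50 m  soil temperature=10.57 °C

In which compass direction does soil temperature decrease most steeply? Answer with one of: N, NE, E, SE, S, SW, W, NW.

Taking A as reference: B−A = (-60, 115, +0.91); C−A = (-115, -15, +1.42).
Solve a·Δx + b·Δy = ΔT: det = (-60)·(-15) − (-115)·115 = 14125.
∂T/∂x = [(+0.91)·(-15) − (+1.42)·115] / 14125 = -0.01253
∂T/∂y = [(-60)·(+1.42) − (-115)·(+0.91)] / 14125 = +0.001377
Steepest decrease is along −∇f = (+0.01253 E, -0.001377 N) → east.

E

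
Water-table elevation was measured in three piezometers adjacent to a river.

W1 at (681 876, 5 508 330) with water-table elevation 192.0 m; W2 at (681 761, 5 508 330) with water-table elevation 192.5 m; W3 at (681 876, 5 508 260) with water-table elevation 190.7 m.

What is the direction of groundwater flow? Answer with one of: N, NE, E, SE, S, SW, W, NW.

S

∂h/∂x = (192.5 − 192.0) / (681761 − 681876) = -0.004348
∂h/∂y = (190.7 − 192.0) / (5508260 − 5508330) = +0.01857
Flow = −∇h = (+0.004348 east, -0.01857 north), which points south.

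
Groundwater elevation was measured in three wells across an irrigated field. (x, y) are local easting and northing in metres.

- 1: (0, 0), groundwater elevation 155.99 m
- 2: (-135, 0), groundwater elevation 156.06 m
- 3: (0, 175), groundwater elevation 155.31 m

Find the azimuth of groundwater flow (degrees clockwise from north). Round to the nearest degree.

008°

∂h/∂x = (156.06 − 155.99) / (-135 − 0) = -0.0005185
∂h/∂y = (155.31 − 155.99) / (175 − 0) = -0.003886
Flow direction (−∇h) has components (+0.0005185 E, +0.003886 N).
Azimuth = atan2(E, N) = atan2(+0.0005185, +0.003886) = 7.6° ≈ 008°.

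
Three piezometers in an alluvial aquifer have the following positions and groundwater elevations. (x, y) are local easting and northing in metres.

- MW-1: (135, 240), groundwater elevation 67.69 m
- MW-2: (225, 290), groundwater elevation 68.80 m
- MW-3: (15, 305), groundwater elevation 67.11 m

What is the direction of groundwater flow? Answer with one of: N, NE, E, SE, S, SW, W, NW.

Taking MW-1 as reference: MW-2−MW-1 = (90, 50, +1.11); MW-3−MW-1 = (-120, 65, -0.58).
Solve a·Δx + b·Δy = Δh: det = 90·65 − (-120)·50 = 11850.
∂h/∂x = [(+1.11)·65 − (-0.58)·50] / 11850 = +0.008536
∂h/∂y = [90·(-0.58) − (-120)·(+1.11)] / 11850 = +0.006835
Flow = −∇h = (-0.008536 east, -0.006835 north), which points southwest.

SW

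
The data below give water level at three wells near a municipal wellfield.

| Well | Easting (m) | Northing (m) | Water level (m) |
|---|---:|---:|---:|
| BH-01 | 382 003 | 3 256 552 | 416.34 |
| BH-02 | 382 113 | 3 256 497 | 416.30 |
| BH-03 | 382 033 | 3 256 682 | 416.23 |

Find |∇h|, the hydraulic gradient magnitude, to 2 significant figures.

0.00098

With h = a·x + b·y + c and BH-01 as origin, the differences give:
  110·a + (-55)·b = -0.04
  30·a + 130·b = -0.11
Eliminate b (×130 and ×(-55), subtract): 15950·a = -11.250 → a = ∂h/∂x = -0.0007053
Back-substitute: b = ∂h/∂y = -0.0006834.
|∇h| = √(-0.0007053² + -0.0006834²) = 0.0009821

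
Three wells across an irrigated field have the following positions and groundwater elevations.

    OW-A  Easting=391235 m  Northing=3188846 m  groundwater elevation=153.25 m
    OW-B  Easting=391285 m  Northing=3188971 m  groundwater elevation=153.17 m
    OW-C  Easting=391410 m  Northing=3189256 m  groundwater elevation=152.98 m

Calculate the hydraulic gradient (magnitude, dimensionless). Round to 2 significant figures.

0.00078

Taking OW-A as reference: OW-B−OW-A = (50, 125, -0.08); OW-C−OW-A = (175, 410, -0.27).
Determinant of the coordinate differences = 50·410 − 175·125 = -1375.
∂h/∂x = [(-0.08)·410 − (-0.27)·125] / -1375 = -0.0006909
∂h/∂y = [50·(-0.27) − 175·(-0.08)] / -1375 = -0.0003636
|∇h| = √(-0.0006909² + -0.0003636²) = 0.0007807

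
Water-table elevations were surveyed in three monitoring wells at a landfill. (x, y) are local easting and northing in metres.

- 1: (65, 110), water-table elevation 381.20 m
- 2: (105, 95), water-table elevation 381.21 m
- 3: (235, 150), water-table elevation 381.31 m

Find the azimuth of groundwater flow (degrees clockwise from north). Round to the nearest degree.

217°

Differences from 1: to 2 (Δx, Δy, Δh) = (40, -15, +0.01); to 3 = (170, 40, +0.11).
Determinant of the coordinate differences = 40·40 − 170·(-15) = 4150.
∂h/∂x = [(+0.01)·40 − (+0.11)·(-15)] / 4150 = +0.0004940
∂h/∂y = [40·(+0.11) − 170·(+0.01)] / 4150 = +0.0006506
Flow direction (−∇h) has components (-0.0004940 E, -0.0006506 N).
Azimuth = atan2(E, N) = atan2(-0.0004940, -0.0006506) = 217.2° ≈ 217°.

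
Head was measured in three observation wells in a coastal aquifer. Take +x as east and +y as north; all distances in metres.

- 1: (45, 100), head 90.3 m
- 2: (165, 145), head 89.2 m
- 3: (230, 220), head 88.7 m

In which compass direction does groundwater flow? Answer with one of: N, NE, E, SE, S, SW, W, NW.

Taking 1 as reference: 2−1 = (120, 45, -1.1); 3−1 = (185, 120, -1.6).
Determinant of the coordinate differences = 120·120 − 185·45 = 6075.
∂h/∂x = [(-1.1)·120 − (-1.6)·45] / 6075 = -0.009877
∂h/∂y = [120·(-1.6) − 185·(-1.1)] / 6075 = +0.001893
Flow = −∇h = (+0.009877 east, -0.001893 north), which points east.

E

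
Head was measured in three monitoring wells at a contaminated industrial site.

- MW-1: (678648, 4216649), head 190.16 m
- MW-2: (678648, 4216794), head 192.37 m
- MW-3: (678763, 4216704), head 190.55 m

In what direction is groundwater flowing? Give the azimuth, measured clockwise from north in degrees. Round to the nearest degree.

166°

With h = a·x + b·y + c and MW-1 as origin, the differences give:
  0·a + 145·b = +2.21
  115·a + 55·b = +0.39
Eliminate b (×55 and ×145, subtract): -16675·a = 65.000 → a = ∂h/∂x = -0.003898
Back-substitute: b = ∂h/∂y = +0.01524.
Flow direction (−∇h) has components (+0.003898 E, -0.01524 N).
Azimuth = atan2(E, N) = atan2(+0.003898, -0.01524) = 165.7° ≈ 166°.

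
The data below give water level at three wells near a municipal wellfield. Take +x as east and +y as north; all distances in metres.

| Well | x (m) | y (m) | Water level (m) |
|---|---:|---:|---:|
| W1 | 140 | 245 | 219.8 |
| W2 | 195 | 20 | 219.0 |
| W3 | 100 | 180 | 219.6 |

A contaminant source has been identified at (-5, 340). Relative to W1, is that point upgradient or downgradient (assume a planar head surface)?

Taking W1 as reference: W2−W1 = (55, -225, -0.8); W3−W1 = (-40, -65, -0.2).
Solve a·Δx + b·Δy = Δh: det = 55·(-65) − (-40)·(-225) = -12575.
∂h/∂x = [(-0.8)·(-65) − (-0.2)·(-225)] / -12575 = -0.0005567
∂h/∂y = [55·(-0.2) − (-40)·(-0.8)] / -12575 = +0.003419
Head at (-5, 340) = 219.8 + (-0.0005567)·(-145) + (+0.003419)·(95) = 220.21 m.
That is higher than the 219.8 m at W1, so the point is upgradient.

upgradient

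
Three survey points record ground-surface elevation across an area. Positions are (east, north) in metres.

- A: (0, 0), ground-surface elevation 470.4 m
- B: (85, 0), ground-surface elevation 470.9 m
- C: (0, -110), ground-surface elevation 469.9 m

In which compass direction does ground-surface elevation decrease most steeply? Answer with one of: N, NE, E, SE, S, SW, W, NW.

SW

∂z/∂x = (470.9 − 470.4) / (85 − 0) = +0.005882
∂z/∂y = (469.9 − 470.4) / (-110 − 0) = +0.004545
Steepest decrease is along −∇f = (-0.005882 E, -0.004545 N) → southwest.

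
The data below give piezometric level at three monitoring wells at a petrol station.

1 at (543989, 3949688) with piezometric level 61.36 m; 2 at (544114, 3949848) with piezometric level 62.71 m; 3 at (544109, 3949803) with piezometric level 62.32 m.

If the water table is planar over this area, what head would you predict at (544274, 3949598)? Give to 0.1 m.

60.5 m

Three-point gradient (reference 1): Δ to 2 = (125, 160, +1.35), Δ to 3 = (120, 115, +0.96).
∂h/∂x = -0.0003420, ∂h/∂y = +0.008705 (det = -4825).
h(544274, 3949598) = 61.36 + (-0.0003420)·(285) + (+0.008705)·(-90) = 61.36 -0.097 -0.783 = 60.479 m.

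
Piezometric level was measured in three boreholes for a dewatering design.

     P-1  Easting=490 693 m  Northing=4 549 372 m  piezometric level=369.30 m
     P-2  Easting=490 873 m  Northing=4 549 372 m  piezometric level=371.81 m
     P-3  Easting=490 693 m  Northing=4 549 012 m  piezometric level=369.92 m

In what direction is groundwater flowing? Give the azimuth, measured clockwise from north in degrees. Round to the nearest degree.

∂h/∂x = (371.81 − 369.30) / (490873 − 490693) = +0.01394
∂h/∂y = (369.92 − 369.30) / (4549012 − 4549372) = -0.001722
Flow direction (−∇h) has components (-0.01394 E, +0.001722 N).
Azimuth = atan2(E, N) = atan2(-0.01394, +0.001722) = 277.0° ≈ 277°.

277°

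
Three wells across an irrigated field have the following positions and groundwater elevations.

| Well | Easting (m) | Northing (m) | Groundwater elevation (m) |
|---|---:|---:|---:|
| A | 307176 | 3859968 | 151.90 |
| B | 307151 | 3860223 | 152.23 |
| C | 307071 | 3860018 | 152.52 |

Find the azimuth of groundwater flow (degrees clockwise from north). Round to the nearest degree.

098°

Differences from A: to B (Δx, Δy, Δh) = (-25, 255, +0.33); to C = (-105, 50, +0.62).
Solve a·Δx + b·Δy = Δh: det = (-25)·50 − (-105)·255 = 25525.
∂h/∂x = [(+0.33)·50 − (+0.62)·255] / 25525 = -0.005548
∂h/∂y = [(-25)·(+0.62) − (-105)·(+0.33)] / 25525 = +0.0007502
Flow direction (−∇h) has components (+0.005548 E, -0.0007502 N).
Azimuth = atan2(E, N) = atan2(+0.005548, -0.0007502) = 97.7° ≈ 098°.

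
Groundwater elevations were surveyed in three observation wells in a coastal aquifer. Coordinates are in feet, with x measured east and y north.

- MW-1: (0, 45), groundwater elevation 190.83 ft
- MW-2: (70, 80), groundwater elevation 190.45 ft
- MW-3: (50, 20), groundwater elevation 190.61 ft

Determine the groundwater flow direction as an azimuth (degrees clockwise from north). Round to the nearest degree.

Taking MW-1 as reference: MW-2−MW-1 = (70, 35, -0.38); MW-3−MW-1 = (50, -25, -0.22).
Determinant of the coordinate differences = 70·(-25) − 50·35 = -3500.
∂h/∂x = [(-0.38)·(-25) − (-0.22)·35] / -3500 = -0.004914
∂h/∂y = [70·(-0.22) − 50·(-0.38)] / -3500 = -0.001029
Flow direction (−∇h) has components (+0.004914 E, +0.001029 N).
Azimuth = atan2(E, N) = atan2(+0.004914, +0.001029) = 78.2° ≈ 078°.

078°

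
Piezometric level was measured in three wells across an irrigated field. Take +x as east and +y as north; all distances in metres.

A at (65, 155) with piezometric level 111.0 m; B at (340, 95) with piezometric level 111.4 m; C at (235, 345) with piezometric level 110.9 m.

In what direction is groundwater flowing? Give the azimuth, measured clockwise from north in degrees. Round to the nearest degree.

Differences from A: to B (Δx, Δy, Δh) = (275, -60, +0.4); to C = (170, 190, -0.1).
Determinant of the coordinate differences = 275·190 − 170·(-60) = 62450.
∂h/∂x = [(+0.4)·190 − (-0.1)·(-60)] / 62450 = +0.001121
∂h/∂y = [275·(-0.1) − 170·(+0.4)] / 62450 = -0.001529
Flow direction (−∇h) has components (-0.001121 E, +0.001529 N).
Azimuth = atan2(E, N) = atan2(-0.001121, +0.001529) = 323.8° ≈ 324°.

324°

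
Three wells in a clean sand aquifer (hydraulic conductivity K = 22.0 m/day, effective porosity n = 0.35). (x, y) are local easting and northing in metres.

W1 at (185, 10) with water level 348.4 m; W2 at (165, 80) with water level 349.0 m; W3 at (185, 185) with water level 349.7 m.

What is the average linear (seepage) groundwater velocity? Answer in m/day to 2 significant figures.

Differences from W1: to W2 (Δx, Δy, Δh) = (-20, 70, +0.6); to W3 = (0, 175, +1.3).
Determinant of the coordinate differences = (-20)·175 − 0·70 = -3500.
∂h/∂x = [(+0.6)·175 − (+1.3)·70] / -3500 = -0.004000
∂h/∂y = [(-20)·(+1.3) − 0·(+0.6)] / -3500 = +0.007429
|∇h| = √(-0.004000² + 0.007429²) = 0.008437
Seepage velocity v = K·i/n = 22.0 × 0.008437 / 0.35 = 0.5303 m/day.

0.53 m/day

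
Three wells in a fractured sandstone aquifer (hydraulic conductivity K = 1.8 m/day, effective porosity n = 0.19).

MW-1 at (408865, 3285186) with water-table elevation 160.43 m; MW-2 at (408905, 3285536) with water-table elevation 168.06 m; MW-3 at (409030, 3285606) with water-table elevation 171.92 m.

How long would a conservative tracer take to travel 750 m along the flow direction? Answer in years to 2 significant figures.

7.8 years

With h = a·x + b·y + c and MW-1 as origin, the differences give:
  40·a + 350·b = +7.63
  165·a + 420·b = +11.49
Eliminate b (×420 and ×350, subtract): -40950·a = -816.900 → a = ∂h/∂x = +0.01995
Back-substitute: b = ∂h/∂y = +0.01952.
|∇h| = √(0.01995² + 0.01952²) = 0.02791
Seepage velocity v = K·i/n = 1.8 × 0.02791 / 0.19 = 0.2644 m/day.
t = 750 / 0.2644 = 2837 days = 7.77 years.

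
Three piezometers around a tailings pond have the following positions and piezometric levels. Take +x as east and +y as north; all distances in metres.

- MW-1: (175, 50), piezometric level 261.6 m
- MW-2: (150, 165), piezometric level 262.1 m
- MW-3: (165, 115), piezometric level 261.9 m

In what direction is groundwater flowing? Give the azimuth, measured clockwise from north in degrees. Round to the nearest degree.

219°

Taking MW-1 as reference: MW-2−MW-1 = (-25, 115, +0.5); MW-3−MW-1 = (-10, 65, +0.3).
Determinant of the coordinate differences = (-25)·65 − (-10)·115 = -475.
∂h/∂x = [(+0.5)·65 − (+0.3)·115] / -475 = +0.004211
∂h/∂y = [(-25)·(+0.3) − (-10)·(+0.5)] / -475 = +0.005263
Flow direction (−∇h) has components (-0.004211 E, -0.005263 N).
Azimuth = atan2(E, N) = atan2(-0.004211, -0.005263) = 218.7° ≈ 219°.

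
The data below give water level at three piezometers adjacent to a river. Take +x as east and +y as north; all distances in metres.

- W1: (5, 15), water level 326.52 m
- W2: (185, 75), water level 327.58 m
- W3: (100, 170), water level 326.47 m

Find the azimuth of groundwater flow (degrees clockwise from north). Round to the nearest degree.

303°

Differences from W1: to W2 (Δx, Δy, Δh) = (180, 60, +1.06); to W3 = (95, 155, -0.05).
Solve a·Δx + b·Δy = Δh: det = 180·155 − 95·60 = 22200.
∂h/∂x = [(+1.06)·155 − (-0.05)·60] / 22200 = +0.007536
∂h/∂y = [180·(-0.05) − 95·(+1.06)] / 22200 = -0.004941
Flow direction (−∇h) has components (-0.007536 E, +0.004941 N).
Azimuth = atan2(E, N) = atan2(-0.007536, +0.004941) = 303.3° ≈ 303°.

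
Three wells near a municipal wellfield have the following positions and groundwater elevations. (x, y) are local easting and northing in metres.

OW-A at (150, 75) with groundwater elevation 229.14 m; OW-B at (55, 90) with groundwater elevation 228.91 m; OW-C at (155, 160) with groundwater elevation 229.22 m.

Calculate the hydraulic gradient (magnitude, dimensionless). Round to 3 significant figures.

Differences from OW-A: to OW-B (Δx, Δy, Δh) = (-95, 15, -0.23); to OW-C = (5, 85, +0.08).
Determinant of the coordinate differences = (-95)·85 − 5·15 = -8150.
∂h/∂x = [(-0.23)·85 − (+0.08)·15] / -8150 = +0.002546
∂h/∂y = [(-95)·(+0.08) − 5·(-0.23)] / -8150 = +0.0007914
|∇h| = √(0.002546² + 0.0007914²) = 0.002666

0.00267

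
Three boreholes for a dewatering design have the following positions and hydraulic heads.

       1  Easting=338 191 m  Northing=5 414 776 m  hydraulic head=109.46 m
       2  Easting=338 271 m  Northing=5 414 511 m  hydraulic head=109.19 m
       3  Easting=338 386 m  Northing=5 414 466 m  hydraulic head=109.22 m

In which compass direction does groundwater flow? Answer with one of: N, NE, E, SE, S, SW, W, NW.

SW

Taking 1 as reference: 2−1 = (80, -265, -0.27); 3−1 = (195, -310, -0.24).
Solve a·Δx + b·Δy = Δh: det = 80·(-310) − 195·(-265) = 26875.
∂h/∂x = [(-0.27)·(-310) − (-0.24)·(-265)] / 26875 = +0.0007479
∂h/∂y = [80·(-0.24) − 195·(-0.27)] / 26875 = +0.001245
Flow = −∇h = (-0.0007479 east, -0.001245 north), which points southwest.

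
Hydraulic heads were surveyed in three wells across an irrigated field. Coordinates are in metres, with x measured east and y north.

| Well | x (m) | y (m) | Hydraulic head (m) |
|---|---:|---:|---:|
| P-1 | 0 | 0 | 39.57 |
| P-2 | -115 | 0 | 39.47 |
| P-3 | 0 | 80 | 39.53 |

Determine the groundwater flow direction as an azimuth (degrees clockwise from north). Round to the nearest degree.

∂h/∂x = (39.47 − 39.57) / (-115 − 0) = +0.0008696
∂h/∂y = (39.53 − 39.57) / (80 − 0) = -0.0005000
Flow direction (−∇h) has components (-0.0008696 E, +0.0005000 N).
Azimuth = atan2(E, N) = atan2(-0.0008696, +0.0005000) = 299.9° ≈ 300°.

300°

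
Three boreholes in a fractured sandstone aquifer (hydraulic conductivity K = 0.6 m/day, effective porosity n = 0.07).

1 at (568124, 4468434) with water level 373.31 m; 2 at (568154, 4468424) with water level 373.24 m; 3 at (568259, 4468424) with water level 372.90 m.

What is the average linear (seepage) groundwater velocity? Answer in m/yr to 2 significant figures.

13 m/yr

With h = a·x + b·y + c and 1 as origin, the differences give:
  30·a + (-10)·b = -0.07
  135·a + (-10)·b = -0.41
Eliminate b (×(-10) and ×(-10), subtract): 1050·a = -3.400 → a = ∂h/∂x = -0.003238
Back-substitute: b = ∂h/∂y = -0.002714.
|∇h| = √(-0.003238² + -0.002714²) = 0.004225
Seepage velocity v = K·i/n = 0.6 × 0.004225 / 0.07 = 0.03621 m/day = 13.23 m/yr.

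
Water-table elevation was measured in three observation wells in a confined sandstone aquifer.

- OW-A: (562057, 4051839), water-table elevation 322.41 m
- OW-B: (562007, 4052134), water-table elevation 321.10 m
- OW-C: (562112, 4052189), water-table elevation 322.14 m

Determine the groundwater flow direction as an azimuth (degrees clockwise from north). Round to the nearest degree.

283°

With h = a·x + b·y + c and OW-A as origin, the differences give:
  (-50)·a + 295·b = -1.31
  55·a + 350·b = -0.27
Eliminate b (×350 and ×295, subtract): -33725·a = -378.850 → a = ∂h/∂x = +0.01123
Back-substitute: b = ∂h/∂y = -0.002537.
Flow direction (−∇h) has components (-0.01123 E, +0.002537 N).
Azimuth = atan2(E, N) = atan2(-0.01123, +0.002537) = 282.7° ≈ 283°.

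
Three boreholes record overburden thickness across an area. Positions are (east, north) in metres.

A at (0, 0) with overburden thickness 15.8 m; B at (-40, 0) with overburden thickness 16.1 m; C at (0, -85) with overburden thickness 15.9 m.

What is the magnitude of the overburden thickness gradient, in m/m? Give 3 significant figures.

0.00759 m/m

∂d/∂x = (16.1 − 15.8) / (-40 − 0) = -0.007500
∂d/∂y = (15.9 − 15.8) / (-85 − 0) = -0.001176
|∇f| = √(-0.007500² + -0.001176²) = 0.007592 m/m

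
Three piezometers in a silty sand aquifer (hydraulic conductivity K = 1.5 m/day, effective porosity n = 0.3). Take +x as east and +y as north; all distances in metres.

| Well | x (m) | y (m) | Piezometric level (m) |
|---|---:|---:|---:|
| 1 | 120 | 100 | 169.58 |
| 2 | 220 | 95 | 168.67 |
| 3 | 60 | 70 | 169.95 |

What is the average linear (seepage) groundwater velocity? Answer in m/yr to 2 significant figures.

19 m/yr

Taking 1 as reference: 2−1 = (100, -5, -0.91); 3−1 = (-60, -30, +0.37).
Determinant of the coordinate differences = 100·(-30) − (-60)·(-5) = -3300.
∂h/∂x = [(-0.91)·(-30) − (+0.37)·(-5)] / -3300 = -0.008833
∂h/∂y = [100·(+0.37) − (-60)·(-0.91)] / -3300 = +0.005333
|∇h| = √(-0.008833² + 0.005333²) = 0.01032
Seepage velocity v = K·i/n = 1.5 × 0.01032 / 0.3 = 0.0516 m/day = 18.85 m/yr.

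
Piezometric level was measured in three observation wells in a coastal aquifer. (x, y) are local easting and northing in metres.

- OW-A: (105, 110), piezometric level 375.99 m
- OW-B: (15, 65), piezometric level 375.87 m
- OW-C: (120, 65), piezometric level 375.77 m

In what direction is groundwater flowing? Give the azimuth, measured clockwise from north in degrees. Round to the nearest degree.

With h = a·x + b·y + c and OW-A as origin, the differences give:
  (-90)·a + (-45)·b = -0.12
  15·a + (-45)·b = -0.22
Eliminate b (×(-45) and ×(-45), subtract): 4725·a = -4.500 → a = ∂h/∂x = -0.0009524
Back-substitute: b = ∂h/∂y = +0.004571.
Flow direction (−∇h) has components (+0.0009524 E, -0.004571 N).
Azimuth = atan2(E, N) = atan2(+0.0009524, -0.004571) = 168.2° ≈ 168°.

168°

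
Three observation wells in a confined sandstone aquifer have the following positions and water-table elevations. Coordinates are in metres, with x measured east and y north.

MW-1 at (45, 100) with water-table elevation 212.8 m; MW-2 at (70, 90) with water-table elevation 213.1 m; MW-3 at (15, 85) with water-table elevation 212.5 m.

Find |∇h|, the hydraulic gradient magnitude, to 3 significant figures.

0.0113

Differences from MW-1: to MW-2 (Δx, Δy, Δh) = (25, -10, +0.3); to MW-3 = (-30, -15, -0.3).
Determinant of the coordinate differences = 25·(-15) − (-30)·(-10) = -675.
∂h/∂x = [(+0.3)·(-15) − (-0.3)·(-10)] / -675 = +0.01111
∂h/∂y = [25·(-0.3) − (-30)·(+0.3)] / -675 = -0.002222
|∇h| = √(0.01111² + -0.002222²) = 0.01133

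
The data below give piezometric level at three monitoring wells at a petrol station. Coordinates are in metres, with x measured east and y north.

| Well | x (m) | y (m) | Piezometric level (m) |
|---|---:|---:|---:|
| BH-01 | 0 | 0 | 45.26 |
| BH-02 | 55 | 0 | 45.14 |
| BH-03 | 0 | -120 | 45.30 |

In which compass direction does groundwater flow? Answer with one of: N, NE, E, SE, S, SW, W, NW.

∂h/∂x = (45.14 − 45.26) / (55 − 0) = -0.002182
∂h/∂y = (45.30 − 45.26) / (-120 − 0) = -0.0003333
Flow = −∇h = (+0.002182 east, +0.0003333 north), which points east.

E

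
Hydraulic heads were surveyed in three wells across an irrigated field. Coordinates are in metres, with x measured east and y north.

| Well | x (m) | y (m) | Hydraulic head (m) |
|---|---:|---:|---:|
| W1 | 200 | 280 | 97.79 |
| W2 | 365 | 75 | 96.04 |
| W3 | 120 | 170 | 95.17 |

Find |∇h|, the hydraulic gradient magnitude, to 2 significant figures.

0.019

Three-point gradient (reference W1): Δ to W2 = (165, -205, -1.75), Δ to W3 = (-80, -110, -2.62).
∂h/∂x = +0.009974, ∂h/∂y = +0.01656 (det = -34550).
|∇h| = √(0.009974² + 0.01656²) = 0.01933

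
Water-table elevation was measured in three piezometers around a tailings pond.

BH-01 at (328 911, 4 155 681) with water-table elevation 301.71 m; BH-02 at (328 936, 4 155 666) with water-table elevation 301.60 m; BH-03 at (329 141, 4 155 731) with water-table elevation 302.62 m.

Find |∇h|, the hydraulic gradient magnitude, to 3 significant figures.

Three-point gradient (reference BH-01): Δ to BH-02 = (25, -15, -0.11), Δ to BH-03 = (230, 50, +0.91).
∂h/∂x = +0.001734, ∂h/∂y = +0.01022 (det = 4700).
|∇h| = √(0.001734² + 0.01022²) = 0.01037

0.0104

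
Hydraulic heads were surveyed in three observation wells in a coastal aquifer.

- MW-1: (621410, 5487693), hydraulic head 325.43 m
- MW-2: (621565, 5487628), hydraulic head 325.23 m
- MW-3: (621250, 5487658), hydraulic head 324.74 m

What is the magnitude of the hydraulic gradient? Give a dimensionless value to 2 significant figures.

0.0091

Differences from MW-1: to MW-2 (Δx, Δy, Δh) = (155, -65, -0.20); to MW-3 = (-160, -35, -0.69).
Determinant of the coordinate differences = 155·(-35) − (-160)·(-65) = -15825.
∂h/∂x = [(-0.20)·(-35) − (-0.69)·(-65)] / -15825 = +0.002392
∂h/∂y = [155·(-0.69) − (-160)·(-0.20)] / -15825 = +0.008780
|∇h| = √(0.002392² + 0.008780²) = 0.0091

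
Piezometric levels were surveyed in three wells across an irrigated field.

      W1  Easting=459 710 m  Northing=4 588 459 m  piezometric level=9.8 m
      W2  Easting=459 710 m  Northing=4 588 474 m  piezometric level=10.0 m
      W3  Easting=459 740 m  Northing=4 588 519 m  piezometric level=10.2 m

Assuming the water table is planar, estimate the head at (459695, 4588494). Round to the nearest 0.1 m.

Taking W1 as reference: W2−W1 = (0, 15, +0.2); W3−W1 = (30, 60, +0.4).
Determinant of the coordinate differences = 0·60 − 30·15 = -450.
∂h/∂x = [(+0.2)·60 − (+0.4)·15] / -450 = -0.01333
∂h/∂y = [0·(+0.4) − 30·(+0.2)] / -450 = +0.01333
h(459695, 4588494) = 9.8 + (-0.01333)·(-15) + (+0.01333)·(35) = 9.8 +0.200 +0.467 = 10.467 m.

10.5 m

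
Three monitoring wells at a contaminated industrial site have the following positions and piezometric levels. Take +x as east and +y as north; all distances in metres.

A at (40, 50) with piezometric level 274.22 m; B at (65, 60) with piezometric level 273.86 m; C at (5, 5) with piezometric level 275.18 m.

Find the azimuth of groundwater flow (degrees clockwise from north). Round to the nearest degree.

Differences from A: to B (Δx, Δy, Δh) = (25, 10, -0.36); to C = (-35, -45, +0.96).
Determinant of the coordinate differences = 25·(-45) − (-35)·10 = -775.
∂h/∂x = [(-0.36)·(-45) − (+0.96)·10] / -775 = -0.008516
∂h/∂y = [25·(+0.96) − (-35)·(-0.36)] / -775 = -0.01471
Flow direction (−∇h) has components (+0.008516 E, +0.01471 N).
Azimuth = atan2(E, N) = atan2(+0.008516, +0.01471) = 30.1° ≈ 030°.

030°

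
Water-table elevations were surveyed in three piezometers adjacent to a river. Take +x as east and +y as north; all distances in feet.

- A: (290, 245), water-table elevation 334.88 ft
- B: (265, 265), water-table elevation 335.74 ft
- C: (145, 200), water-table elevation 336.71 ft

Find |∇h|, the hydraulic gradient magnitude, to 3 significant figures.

0.0271

Differences from A: to B (Δx, Δy, Δh) = (-25, 20, +0.86); to C = (-145, -45, +1.83).
Determinant of the coordinate differences = (-25)·(-45) − (-145)·20 = 4025.
∂h/∂x = [(+0.86)·(-45) − (+1.83)·20] / 4025 = -0.01871
∂h/∂y = [(-25)·(+1.83) − (-145)·(+0.86)] / 4025 = +0.01961
|∇h| = √(-0.01871² + 0.01961²) = 0.0271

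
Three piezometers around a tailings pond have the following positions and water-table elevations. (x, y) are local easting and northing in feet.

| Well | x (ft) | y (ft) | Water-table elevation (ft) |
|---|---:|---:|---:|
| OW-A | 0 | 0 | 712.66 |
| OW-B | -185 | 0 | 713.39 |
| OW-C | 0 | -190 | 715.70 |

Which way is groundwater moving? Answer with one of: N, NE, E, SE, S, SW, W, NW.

N

∂h/∂x = (713.39 − 712.66) / (-185 − 0) = -0.003946
∂h/∂y = (715.70 − 712.66) / (-190 − 0) = -0.01600
Flow = −∇h = (+0.003946 east, +0.01600 north), which points north.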